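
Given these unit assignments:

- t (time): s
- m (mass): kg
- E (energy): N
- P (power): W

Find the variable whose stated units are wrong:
E

The variable E (energy) should have units J, not N.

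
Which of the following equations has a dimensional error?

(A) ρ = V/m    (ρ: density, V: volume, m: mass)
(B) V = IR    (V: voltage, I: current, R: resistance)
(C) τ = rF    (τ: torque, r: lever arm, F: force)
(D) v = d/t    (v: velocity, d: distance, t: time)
(A) ρ = V/m

The equation (A) ρ = V/m is dimensionally incorrect.

LHS (ρ): [L^-3 M]
RHS (V/m): [L^3 M^-1] ✗

The dimensions do not match. The other three equations balance.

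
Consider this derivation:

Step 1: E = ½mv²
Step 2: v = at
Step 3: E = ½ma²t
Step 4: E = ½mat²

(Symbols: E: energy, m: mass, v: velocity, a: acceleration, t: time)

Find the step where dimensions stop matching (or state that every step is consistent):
Step 3

Step 1: E = ½mv² → LHS [L^2 M T^-2], RHS [L^2 M T^-2] ✓
Step 2: v = at → LHS [L T^-1], RHS [L T^-1] ✓
Step 3: E = ½ma²t → LHS [L^2 M T^-2], RHS [L^2 M T^-3] ✗

The first dimensional inconsistency appears in step 3: E = ½ma²t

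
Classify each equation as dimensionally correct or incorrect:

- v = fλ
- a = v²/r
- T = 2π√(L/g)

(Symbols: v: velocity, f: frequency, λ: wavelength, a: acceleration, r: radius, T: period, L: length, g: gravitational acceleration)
Dimensionally correct: v = fλ, a = v²/r, T = 2π√(L/g)
Dimensionally incorrect: none
Ordered (correct first, then incorrect): v = fλ, a = v²/r, T = 2π√(L/g)

- v = fλ: LHS [L T^-1], RHS [L T^-1] → correct ✓
- a = v²/r: LHS [L T^-2], RHS [L T^-2] → correct ✓
- T = 2π√(L/g): LHS [T], RHS [T] → correct ✓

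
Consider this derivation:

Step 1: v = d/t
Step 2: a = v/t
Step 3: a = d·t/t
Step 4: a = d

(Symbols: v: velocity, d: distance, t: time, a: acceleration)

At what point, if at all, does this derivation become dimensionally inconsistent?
Step 3

Step 1: v = d/t → LHS [L T^-1], RHS [L T^-1] ✓
Step 2: a = v/t → LHS [L T^-2], RHS [L T^-2] ✓
Step 3: a = d·t/t → LHS [L T^-2], RHS [L] ✗

The first dimensional inconsistency appears in step 3: a = d·t/t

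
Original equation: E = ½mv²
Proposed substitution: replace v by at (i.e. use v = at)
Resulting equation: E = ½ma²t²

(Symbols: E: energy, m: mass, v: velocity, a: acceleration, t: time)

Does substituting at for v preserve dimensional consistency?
Yes

[v] = [L T^-1] and [at] = [L T^-1]. These match, so the substitution replaces a quantity by one of the same dimensions and the result E = ½ma²t² has LHS [L^2 M T^-2] vs RHS [L^2 M T^-2] — still consistent.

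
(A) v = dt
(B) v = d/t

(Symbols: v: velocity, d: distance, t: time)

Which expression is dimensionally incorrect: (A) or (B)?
(A)

(A) v = dt: LHS [L T^-1], RHS [L T] ✗
(B) v = d/t: LHS [L T^-1], RHS [L T^-1] ✓

Expression (A) v = dt is dimensionally incorrect.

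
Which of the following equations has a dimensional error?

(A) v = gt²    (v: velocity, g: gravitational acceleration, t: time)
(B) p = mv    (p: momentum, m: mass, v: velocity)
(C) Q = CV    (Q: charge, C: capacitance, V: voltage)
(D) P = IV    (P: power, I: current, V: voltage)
(A) v = gt²

The equation (A) v = gt² is dimensionally incorrect.

LHS (v): [L T^-1]
RHS (gt²): [L] ✗

The dimensions do not match. The other three equations balance.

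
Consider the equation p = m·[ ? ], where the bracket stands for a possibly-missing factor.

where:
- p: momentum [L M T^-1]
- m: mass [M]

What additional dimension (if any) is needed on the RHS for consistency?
[L T^-1] — velocity (e.g. v)

p has dimensions [L M T^-1]; m has dimensions [M].
The bracketed factor must supply [L M T^-1] / [M] = [L T^-1].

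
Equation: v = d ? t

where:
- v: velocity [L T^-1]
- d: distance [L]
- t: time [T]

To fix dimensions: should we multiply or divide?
division (÷): v = d ÷ t

v [L T^-1]; d [L]; t [T].
d × t → [L T] ✗
d ÷ t → [L T^-1] ✓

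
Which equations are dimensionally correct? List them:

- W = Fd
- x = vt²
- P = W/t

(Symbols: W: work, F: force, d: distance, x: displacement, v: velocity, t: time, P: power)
Dimensionally correct: W = Fd, P = W/t
Dimensionally incorrect: x = vt²
Ordered (correct first, then incorrect): W = Fd, P = W/t, x = vt²

- W = Fd: LHS [L^2 M T^-2], RHS [L^2 M T^-2] → correct ✓
- x = vt²: LHS [L], RHS [L T] → incorrect ✗
- P = W/t: LHS [L^2 M T^-3], RHS [L^2 M T^-3] → correct ✓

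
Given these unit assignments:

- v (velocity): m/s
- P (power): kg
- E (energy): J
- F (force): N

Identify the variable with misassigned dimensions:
P

The variable P (power) should have units W, not kg.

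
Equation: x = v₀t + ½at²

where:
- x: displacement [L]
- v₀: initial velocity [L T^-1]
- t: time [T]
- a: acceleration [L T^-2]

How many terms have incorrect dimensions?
0

LHS x: [L]
- v₀t: [L] ✓
- ½at²: [L] ✓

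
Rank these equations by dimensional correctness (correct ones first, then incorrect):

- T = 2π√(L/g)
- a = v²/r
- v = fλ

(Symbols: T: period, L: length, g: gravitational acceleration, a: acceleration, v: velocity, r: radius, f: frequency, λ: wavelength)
Dimensionally correct: T = 2π√(L/g), a = v²/r, v = fλ
Dimensionally incorrect: none
Ordered (correct first, then incorrect): T = 2π√(L/g), a = v²/r, v = fλ

- T = 2π√(L/g): LHS [T], RHS [T] → correct ✓
- a = v²/r: LHS [L T^-2], RHS [L T^-2] → correct ✓
- v = fλ: LHS [L T^-1], RHS [L T^-1] → correct ✓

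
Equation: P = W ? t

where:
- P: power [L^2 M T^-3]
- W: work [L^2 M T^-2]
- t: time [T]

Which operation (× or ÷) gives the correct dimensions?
division (÷): P = W ÷ t

P [L^2 M T^-3]; W [L^2 M T^-2]; t [T].
W × t → [L^2 M T^-1] ✗
W ÷ t → [L^2 M T^-3] ✓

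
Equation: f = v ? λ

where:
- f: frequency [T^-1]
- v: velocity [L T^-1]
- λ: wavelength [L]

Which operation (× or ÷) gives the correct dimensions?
division (÷): f = v ÷ λ

f [T^-1]; v [L T^-1]; λ [L].
v × λ → [L^2 T^-1] ✗
v ÷ λ → [T^-1] ✓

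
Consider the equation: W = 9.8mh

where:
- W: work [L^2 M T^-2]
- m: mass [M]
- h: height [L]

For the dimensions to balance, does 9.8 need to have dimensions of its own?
Yes

W has dimensions [L^2 M T^-2], while mh alone has dimensions [L M]. For the equation to balance, the factor 9.8 must carry dimensions [L T^-2] — it is a dimensional constant (a numerical value of a physical quantity with its units suppressed), not a pure number.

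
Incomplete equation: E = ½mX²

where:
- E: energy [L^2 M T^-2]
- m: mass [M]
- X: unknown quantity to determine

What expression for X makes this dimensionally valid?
X = v (velocity), dimensions [L T^-1]

E has dimensions [L^2 M T^-2]; the rest of the RHS (½m) has dimensions [M].
So X² must have dimensions [L^2 T^-2], i.e. X has dimensions [L T^-1] — X = v (velocity).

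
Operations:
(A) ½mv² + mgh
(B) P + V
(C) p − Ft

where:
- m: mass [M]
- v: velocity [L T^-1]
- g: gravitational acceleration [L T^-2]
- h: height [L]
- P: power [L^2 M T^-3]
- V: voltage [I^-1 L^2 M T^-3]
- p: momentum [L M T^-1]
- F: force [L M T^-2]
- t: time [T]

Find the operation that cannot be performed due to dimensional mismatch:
(B) P + V

(A) ½mv² + mgh: ½mv² [L^2 M T^-2] and mgh [L^2 M T^-2] — same dimensions ✓
(B) P + V: P [L^2 M T^-3] and V [I^-1 L^2 M T^-3] — different dimensions cannot be added/subtracted ✗
(C) p − Ft: p [L M T^-1] and Ft [L M T^-1] — same dimensions ✓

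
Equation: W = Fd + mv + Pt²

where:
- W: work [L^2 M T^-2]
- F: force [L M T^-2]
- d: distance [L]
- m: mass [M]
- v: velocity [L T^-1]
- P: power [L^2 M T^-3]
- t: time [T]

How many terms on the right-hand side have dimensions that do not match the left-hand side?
2

LHS W: [L^2 M T^-2]
- Fd: [L^2 M T^-2] ✓
- mv: [L M T^-1] ✗
- Pt²: [L^2 M T^-1] ✗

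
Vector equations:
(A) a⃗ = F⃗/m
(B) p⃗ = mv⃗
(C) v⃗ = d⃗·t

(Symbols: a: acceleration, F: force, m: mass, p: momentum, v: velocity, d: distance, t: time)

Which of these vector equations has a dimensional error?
(C) v⃗ = d⃗·t

(A) a⃗ = F⃗/m: LHS [L T^-2], RHS [L T^-2] ✓ — force (vector) divided by mass (scalar)
(B) p⃗ = mv⃗: LHS [L M T^-1], RHS [L M T^-1] ✓ — mass (scalar) times velocity (vector)
(C) v⃗ = d⃗·t: LHS [L T^-1], RHS [L T] ✗ — velocity is displacement per time; should be d⃗/t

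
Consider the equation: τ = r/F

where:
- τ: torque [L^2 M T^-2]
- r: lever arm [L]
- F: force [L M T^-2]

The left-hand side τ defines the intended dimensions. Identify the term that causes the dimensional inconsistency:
The right-hand side term r/F

τ has dimensions [L^2 M T^-2], but r/F has dimensions [M^-1 T^2], so the term r/F is dimensionally wrong for τ.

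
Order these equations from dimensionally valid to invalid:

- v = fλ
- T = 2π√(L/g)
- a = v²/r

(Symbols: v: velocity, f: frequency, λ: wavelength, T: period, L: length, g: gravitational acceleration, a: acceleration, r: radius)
Dimensionally correct: v = fλ, T = 2π√(L/g), a = v²/r
Dimensionally incorrect: none
Ordered (correct first, then incorrect): v = fλ, T = 2π√(L/g), a = v²/r

- v = fλ: LHS [L T^-1], RHS [L T^-1] → correct ✓
- T = 2π√(L/g): LHS [T], RHS [T] → correct ✓
- a = v²/r: LHS [L T^-2], RHS [L T^-2] → correct ✓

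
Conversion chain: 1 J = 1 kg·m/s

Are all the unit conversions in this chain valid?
The chain is incorrect (it contains an error).

Incorrect: Joule is kg·m²/s², not kg·m/s (that is momentum)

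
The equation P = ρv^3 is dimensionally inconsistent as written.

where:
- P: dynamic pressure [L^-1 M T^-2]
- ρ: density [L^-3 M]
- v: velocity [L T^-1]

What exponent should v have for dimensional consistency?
The exponent of v should be 2: P = ρv^2

The LHS P has dimensions [L^-1 M T^-2]; v has dimensions [L T^-1].
As written, the RHS ρv^3 (exponent 3 on v) has dimensions [M T^-3], which does not match.
With exponent 2, the RHS ρv^2 has dimensions [L^-1 M T^-2], matching the LHS.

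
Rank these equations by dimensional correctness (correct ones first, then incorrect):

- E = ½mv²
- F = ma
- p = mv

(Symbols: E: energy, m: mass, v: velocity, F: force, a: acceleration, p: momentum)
Dimensionally correct: E = ½mv², F = ma, p = mv
Dimensionally incorrect: none
Ordered (correct first, then incorrect): E = ½mv², F = ma, p = mv

- E = ½mv²: LHS [L^2 M T^-2], RHS [L^2 M T^-2] → correct ✓
- F = ma: LHS [L M T^-2], RHS [L M T^-2] → correct ✓
- p = mv: LHS [L M T^-1], RHS [L M T^-1] → correct ✓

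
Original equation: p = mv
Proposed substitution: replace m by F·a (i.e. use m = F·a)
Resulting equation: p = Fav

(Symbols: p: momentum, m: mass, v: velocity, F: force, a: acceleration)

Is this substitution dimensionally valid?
No

[m] = [M] and [F·a] = [L^2 M T^-4]. These differ, so the substitution replaces a quantity by one of different dimensions and the result p = Fav has LHS [L M T^-1] vs RHS [L^3 M T^-5] — inconsistent.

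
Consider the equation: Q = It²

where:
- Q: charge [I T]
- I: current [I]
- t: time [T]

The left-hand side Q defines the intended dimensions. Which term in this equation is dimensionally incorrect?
The right-hand side term It²

Q has dimensions [I T], but It² has dimensions [I T^2], so the term It² is dimensionally wrong for Q.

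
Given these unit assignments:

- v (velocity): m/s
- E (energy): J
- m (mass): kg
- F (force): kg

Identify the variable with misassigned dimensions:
F

The variable F (force) should have units N, not kg.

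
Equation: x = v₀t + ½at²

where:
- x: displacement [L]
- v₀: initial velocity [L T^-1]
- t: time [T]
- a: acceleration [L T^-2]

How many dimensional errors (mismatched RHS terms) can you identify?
0

LHS x: [L]
- v₀t: [L] ✓
- ½at²: [L] ✓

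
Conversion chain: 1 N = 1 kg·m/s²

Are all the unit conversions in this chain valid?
The chain is correct (no errors).

Correct: Newton is defined as kg·m/s²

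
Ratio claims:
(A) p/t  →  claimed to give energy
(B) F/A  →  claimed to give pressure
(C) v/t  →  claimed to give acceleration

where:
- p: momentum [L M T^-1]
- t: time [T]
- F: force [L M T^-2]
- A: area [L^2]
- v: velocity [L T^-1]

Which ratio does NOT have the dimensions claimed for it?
(A) p/t does not give energy

(A) p/t: [L M T^-2] ≠ energy [L^2 M T^-2] ✗
(B) F/A: [L^-1 M T^-2] = pressure [L^-1 M T^-2] ✓
(C) v/t: [L T^-2] = acceleration [L T^-2] ✓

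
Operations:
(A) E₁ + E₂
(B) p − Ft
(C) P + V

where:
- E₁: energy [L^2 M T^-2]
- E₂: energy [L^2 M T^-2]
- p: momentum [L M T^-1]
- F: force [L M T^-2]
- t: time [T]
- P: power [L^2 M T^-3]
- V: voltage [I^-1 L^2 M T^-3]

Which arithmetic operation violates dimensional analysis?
(C) P + V

(A) E₁ + E₂: E₁ [L^2 M T^-2] and E₂ [L^2 M T^-2] — same dimensions ✓
(B) p − Ft: p [L M T^-1] and Ft [L M T^-1] — same dimensions ✓
(C) P + V: P [L^2 M T^-3] and V [I^-1 L^2 M T^-3] — different dimensions cannot be added/subtracted ✗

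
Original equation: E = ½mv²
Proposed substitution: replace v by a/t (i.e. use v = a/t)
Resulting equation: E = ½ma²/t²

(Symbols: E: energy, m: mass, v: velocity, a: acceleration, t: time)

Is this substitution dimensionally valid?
No

[v] = [L T^-1] and [a/t] = [L T^-3]. These differ, so the substitution replaces a quantity by one of different dimensions and the result E = ½ma²/t² has LHS [L^2 M T^-2] vs RHS [L^2 M T^-6] — inconsistent.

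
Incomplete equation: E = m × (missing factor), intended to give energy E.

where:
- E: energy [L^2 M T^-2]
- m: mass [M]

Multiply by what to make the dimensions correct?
v² (velocity squared), dimensions [L^2 T^-2]

E has dimensions [L^2 M T^-2] and m has dimensions [M].
The missing factor must have dimensions [L^2 M T^-2] / [M] = [L^2 T^-2], i.e. velocity squared (v²).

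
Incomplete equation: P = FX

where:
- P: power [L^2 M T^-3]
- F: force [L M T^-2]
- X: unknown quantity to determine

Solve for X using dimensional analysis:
X = v (velocity), dimensions [L T^-1]

P has dimensions [L^2 M T^-3]; the rest of the RHS (F) has dimensions [L M T^-2].
So X must have dimensions [L T^-1] — X = v (velocity).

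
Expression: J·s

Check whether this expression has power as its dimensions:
No

The expression J·s has dimensions [L^2 M T^-1], but power has dimensions [L^2 M T^-3].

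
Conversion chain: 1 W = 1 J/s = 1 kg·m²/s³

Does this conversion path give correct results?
The chain is correct (no errors).

Correct: Watt is Joule per second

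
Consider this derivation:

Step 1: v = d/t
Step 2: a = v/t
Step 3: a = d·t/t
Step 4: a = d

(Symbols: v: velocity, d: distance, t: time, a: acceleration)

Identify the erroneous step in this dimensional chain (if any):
Step 3

Step 1: v = d/t → LHS [L T^-1], RHS [L T^-1] ✓
Step 2: a = v/t → LHS [L T^-2], RHS [L T^-2] ✓
Step 3: a = d·t/t → LHS [L T^-2], RHS [L] ✗

The first dimensional inconsistency appears in step 3: a = d·t/t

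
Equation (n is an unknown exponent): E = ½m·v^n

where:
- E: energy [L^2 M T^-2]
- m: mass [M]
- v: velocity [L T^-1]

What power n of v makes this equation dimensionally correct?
n = 2

E has dimensions [L^2 M T^-2]; v has dimensions [L T^-1].
The rest of the RHS has dimensions [M], so v^n must supply [L^2 T^-2].
With n = 2: ½m·v^2 has dimensions [L^2 M T^-2], matching the LHS ✓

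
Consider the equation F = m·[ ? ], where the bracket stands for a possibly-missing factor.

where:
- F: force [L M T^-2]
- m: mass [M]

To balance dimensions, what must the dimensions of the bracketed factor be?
[L T^-2] — acceleration (e.g. a)

F has dimensions [L M T^-2]; m has dimensions [M].
The bracketed factor must supply [L M T^-2] / [M] = [L T^-2].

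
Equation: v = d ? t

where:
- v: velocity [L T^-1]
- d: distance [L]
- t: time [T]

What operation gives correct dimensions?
division (÷): v = d ÷ t

v [L T^-1]; d [L]; t [T].
d × t → [L T] ✗
d ÷ t → [L T^-1] ✓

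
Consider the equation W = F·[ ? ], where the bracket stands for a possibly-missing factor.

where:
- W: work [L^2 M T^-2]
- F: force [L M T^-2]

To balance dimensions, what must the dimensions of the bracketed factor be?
[L] — length (e.g. a distance d)

W has dimensions [L^2 M T^-2]; F has dimensions [L M T^-2].
The bracketed factor must supply [L^2 M T^-2] / [L M T^-2] = [L].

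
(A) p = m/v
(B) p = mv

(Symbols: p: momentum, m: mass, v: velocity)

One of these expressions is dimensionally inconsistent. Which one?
(A)

(A) p = m/v: LHS [L M T^-1], RHS [L^-1 M T] ✗
(B) p = mv: LHS [L M T^-1], RHS [L M T^-1] ✓

Expression (A) p = m/v is dimensionally incorrect.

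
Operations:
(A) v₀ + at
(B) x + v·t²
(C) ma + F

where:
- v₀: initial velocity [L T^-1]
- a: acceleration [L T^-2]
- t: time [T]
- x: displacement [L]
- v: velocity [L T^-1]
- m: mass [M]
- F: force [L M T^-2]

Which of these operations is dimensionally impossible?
(B) x + v·t²

(A) v₀ + at: v₀ [L T^-1] and at [L T^-1] — same dimensions ✓
(B) x + v·t²: x [L] and v·t² [L T] — different dimensions cannot be added/subtracted ✗
(C) ma + F: ma [L M T^-2] and F [L M T^-2] — same dimensions ✓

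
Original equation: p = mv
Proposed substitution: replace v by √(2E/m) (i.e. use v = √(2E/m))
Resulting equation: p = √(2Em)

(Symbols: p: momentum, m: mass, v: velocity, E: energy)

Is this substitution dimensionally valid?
Yes

[v] = [L T^-1] and [√(2E/m)] = [L T^-1]. These match, so the substitution replaces a quantity by one of the same dimensions and the result p = √(2Em) has LHS [L M T^-1] vs RHS [L M T^-1] — still consistent.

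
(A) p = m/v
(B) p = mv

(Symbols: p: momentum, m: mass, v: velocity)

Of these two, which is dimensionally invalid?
(A)

(A) p = m/v: LHS [L M T^-1], RHS [L^-1 M T] ✗
(B) p = mv: LHS [L M T^-1], RHS [L M T^-1] ✓

Expression (A) p = m/v is dimensionally incorrect.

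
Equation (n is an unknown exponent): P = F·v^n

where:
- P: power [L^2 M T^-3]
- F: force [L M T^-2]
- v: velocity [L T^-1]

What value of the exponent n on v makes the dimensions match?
n = 1

P has dimensions [L^2 M T^-3]; v has dimensions [L T^-1].
The rest of the RHS has dimensions [L M T^-2], so v^n must supply [L T^-1].
With n = 1: F·v^1 has dimensions [L^2 M T^-3], matching the LHS ✓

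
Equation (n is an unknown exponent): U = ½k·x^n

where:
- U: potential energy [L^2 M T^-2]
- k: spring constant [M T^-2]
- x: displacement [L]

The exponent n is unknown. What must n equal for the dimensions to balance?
n = 2

U has dimensions [L^2 M T^-2]; x has dimensions [L].
The rest of the RHS has dimensions [M T^-2], so x^n must supply [L^2].
With n = 2: ½k·x^2 has dimensions [L^2 M T^-2], matching the LHS ✓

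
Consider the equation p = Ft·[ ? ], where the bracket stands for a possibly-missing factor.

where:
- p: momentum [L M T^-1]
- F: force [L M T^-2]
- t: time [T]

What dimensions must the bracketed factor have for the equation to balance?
Nothing is missing — the bracketed factor must be dimensionless.

p has dimensions [L M T^-1] and Ft already has dimensions [L M T^-1], so p = Ft is dimensionally complete.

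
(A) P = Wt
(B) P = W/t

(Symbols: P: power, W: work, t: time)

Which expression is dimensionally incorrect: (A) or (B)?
(A)

(A) P = Wt: LHS [L^2 M T^-3], RHS [L^2 M T^-1] ✗
(B) P = W/t: LHS [L^2 M T^-3], RHS [L^2 M T^-3] ✓

Expression (A) P = Wt is dimensionally incorrect.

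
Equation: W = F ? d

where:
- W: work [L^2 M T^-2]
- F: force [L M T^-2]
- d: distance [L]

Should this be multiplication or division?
multiplication (×): W = F × d

W [L^2 M T^-2]; F [L M T^-2]; d [L].
F × d → [L^2 M T^-2] ✓
F ÷ d → [M T^-2] ✗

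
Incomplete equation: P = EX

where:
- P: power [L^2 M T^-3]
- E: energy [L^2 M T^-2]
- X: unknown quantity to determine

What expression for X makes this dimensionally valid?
X = f (inverse time / frequency (1/t)), dimensions [T^-1]

P has dimensions [L^2 M T^-3]; the rest of the RHS (E) has dimensions [L^2 M T^-2].
So X must have dimensions [T^-1] — X = f (inverse time / frequency (1/t)).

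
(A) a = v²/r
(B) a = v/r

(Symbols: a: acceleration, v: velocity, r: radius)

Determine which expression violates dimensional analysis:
(B)

(A) a = v²/r: LHS [L T^-2], RHS [L T^-2] ✓
(B) a = v/r: LHS [L T^-2], RHS [T^-1] ✗

Expression (B) a = v/r is dimensionally incorrect.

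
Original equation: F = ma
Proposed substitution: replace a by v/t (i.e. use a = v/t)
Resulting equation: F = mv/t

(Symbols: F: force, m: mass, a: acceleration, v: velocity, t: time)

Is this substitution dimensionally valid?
Yes

[a] = [L T^-2] and [v/t] = [L T^-2]. These match, so the substitution replaces a quantity by one of the same dimensions and the result F = mv/t has LHS [L M T^-2] vs RHS [L M T^-2] — still consistent.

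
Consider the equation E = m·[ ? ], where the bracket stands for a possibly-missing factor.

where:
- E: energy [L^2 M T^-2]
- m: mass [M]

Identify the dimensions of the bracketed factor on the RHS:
[L^2 T^-2] — velocity squared (e.g. v²)

E has dimensions [L^2 M T^-2]; m has dimensions [M].
The bracketed factor must supply [L^2 M T^-2] / [M] = [L^2 T^-2].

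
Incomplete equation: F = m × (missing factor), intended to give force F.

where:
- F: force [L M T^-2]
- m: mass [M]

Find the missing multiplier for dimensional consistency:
a (acceleration), dimensions [L T^-2]

F has dimensions [L M T^-2] and m has dimensions [M].
The missing factor must have dimensions [L M T^-2] / [M] = [L T^-2], i.e. acceleration (a).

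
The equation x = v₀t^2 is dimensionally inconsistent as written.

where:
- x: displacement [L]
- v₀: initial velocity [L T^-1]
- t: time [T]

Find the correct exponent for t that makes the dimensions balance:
The exponent of t should be 1: x = v₀t

The LHS x has dimensions [L]; t has dimensions [T].
As written, the RHS v₀t^2 (exponent 2 on t) has dimensions [L T], which does not match.
With exponent 1, the RHS v₀t has dimensions [L], matching the LHS.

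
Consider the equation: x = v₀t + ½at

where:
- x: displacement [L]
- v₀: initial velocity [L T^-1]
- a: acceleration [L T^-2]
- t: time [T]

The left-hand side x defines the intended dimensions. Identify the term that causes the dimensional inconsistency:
The term ½at

Checking each RHS term against the LHS:
- v₀t: [L] — matches x [L] ✓
- ½at: [L T^-1] — does NOT match x [L] ✗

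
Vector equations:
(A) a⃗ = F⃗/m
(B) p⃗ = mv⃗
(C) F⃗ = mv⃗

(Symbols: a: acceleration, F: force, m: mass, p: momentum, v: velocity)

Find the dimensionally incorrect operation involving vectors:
(C) F⃗ = mv⃗

(A) a⃗ = F⃗/m: LHS [L T^-2], RHS [L T^-2] ✓ — force (vector) divided by mass (scalar)
(B) p⃗ = mv⃗: LHS [L M T^-1], RHS [L M T^-1] ✓ — mass (scalar) times velocity (vector)
(C) F⃗ = mv⃗: LHS [L M T^-2], RHS [L M T^-1] ✗ — mass times velocity is momentum, not force; should be ma⃗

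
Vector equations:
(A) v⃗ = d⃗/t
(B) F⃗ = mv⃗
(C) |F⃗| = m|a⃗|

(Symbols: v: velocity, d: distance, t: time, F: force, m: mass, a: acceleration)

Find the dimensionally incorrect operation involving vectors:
(B) F⃗ = mv⃗

(A) v⃗ = d⃗/t: LHS [L T^-1], RHS [L T^-1] ✓ — displacement (vector) divided by time (scalar)
(B) F⃗ = mv⃗: LHS [L M T^-2], RHS [L M T^-1] ✗ — mass times velocity is momentum, not force; should be ma⃗
(C) |F⃗| = m|a⃗|: LHS [L M T^-2], RHS [L M T^-2] ✓ — magnitudes of vectors are scalars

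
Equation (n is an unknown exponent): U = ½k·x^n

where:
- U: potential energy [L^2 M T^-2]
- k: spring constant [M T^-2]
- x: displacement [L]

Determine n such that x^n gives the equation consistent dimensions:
n = 2

U has dimensions [L^2 M T^-2]; x has dimensions [L].
The rest of the RHS has dimensions [M T^-2], so x^n must supply [L^2].
With n = 2: ½k·x^2 has dimensions [L^2 M T^-2], matching the LHS ✓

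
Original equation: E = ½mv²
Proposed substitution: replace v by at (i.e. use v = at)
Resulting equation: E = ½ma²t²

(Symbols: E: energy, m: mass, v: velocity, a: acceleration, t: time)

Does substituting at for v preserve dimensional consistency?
Yes

[v] = [L T^-1] and [at] = [L T^-1]. These match, so the substitution replaces a quantity by one of the same dimensions and the result E = ½ma²t² has LHS [L^2 M T^-2] vs RHS [L^2 M T^-2] — still consistent.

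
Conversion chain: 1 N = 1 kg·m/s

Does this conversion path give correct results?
The chain is incorrect (it contains an error).

Incorrect: Newton is kg·m/s², not kg·m/s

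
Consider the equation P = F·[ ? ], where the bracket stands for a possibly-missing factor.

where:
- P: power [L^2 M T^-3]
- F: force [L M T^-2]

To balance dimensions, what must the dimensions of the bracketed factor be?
[L T^-1] — velocity (e.g. v)

P has dimensions [L^2 M T^-3]; F has dimensions [L M T^-2].
The bracketed factor must supply [L^2 M T^-3] / [L M T^-2] = [L T^-1].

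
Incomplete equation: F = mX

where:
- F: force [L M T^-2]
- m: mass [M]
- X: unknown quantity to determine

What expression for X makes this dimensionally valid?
X = a (acceleration), dimensions [L T^-2]

F has dimensions [L M T^-2]; the rest of the RHS (m) has dimensions [M].
So X must have dimensions [L T^-2] — X = a (acceleration).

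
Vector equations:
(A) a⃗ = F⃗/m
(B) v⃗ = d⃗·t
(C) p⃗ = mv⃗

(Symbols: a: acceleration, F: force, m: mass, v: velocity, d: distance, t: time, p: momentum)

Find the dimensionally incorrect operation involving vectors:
(B) v⃗ = d⃗·t

(A) a⃗ = F⃗/m: LHS [L T^-2], RHS [L T^-2] ✓ — force (vector) divided by mass (scalar)
(B) v⃗ = d⃗·t: LHS [L T^-1], RHS [L T] ✗ — velocity is displacement per time; should be d⃗/t
(C) p⃗ = mv⃗: LHS [L M T^-1], RHS [L M T^-1] ✓ — mass (scalar) times velocity (vector)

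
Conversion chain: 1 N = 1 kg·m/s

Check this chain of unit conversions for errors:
The chain is incorrect (it contains an error).

Incorrect: Newton is kg·m/s², not kg·m/s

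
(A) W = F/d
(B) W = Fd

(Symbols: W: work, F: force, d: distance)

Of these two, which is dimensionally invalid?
(A)

(A) W = F/d: LHS [L^2 M T^-2], RHS [M T^-2] ✗
(B) W = Fd: LHS [L^2 M T^-2], RHS [L^2 M T^-2] ✓

Expression (A) W = F/d is dimensionally incorrect.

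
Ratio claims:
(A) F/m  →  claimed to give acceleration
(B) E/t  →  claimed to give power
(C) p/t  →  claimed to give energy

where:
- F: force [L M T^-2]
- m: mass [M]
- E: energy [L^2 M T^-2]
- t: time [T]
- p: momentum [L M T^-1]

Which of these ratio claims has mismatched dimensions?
(C) p/t does not give energy

(A) F/m: [L T^-2] = acceleration [L T^-2] ✓
(B) E/t: [L^2 M T^-3] = power [L^2 M T^-3] ✓
(C) p/t: [L M T^-2] ≠ energy [L^2 M T^-2] ✗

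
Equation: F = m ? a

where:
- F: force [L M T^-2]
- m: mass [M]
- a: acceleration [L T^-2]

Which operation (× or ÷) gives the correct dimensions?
multiplication (×): F = m × a

F [L M T^-2]; m [M]; a [L T^-2].
m × a → [L M T^-2] ✓
m ÷ a → [L^-1 M T^2] ✗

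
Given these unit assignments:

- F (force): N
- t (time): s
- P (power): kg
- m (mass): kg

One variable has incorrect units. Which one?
P

The variable P (power) should have units W, not kg.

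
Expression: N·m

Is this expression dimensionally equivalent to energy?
Yes

The expression N·m has dimensions [L^2 M T^-2], which is exactly energy [L^2 M T^-2].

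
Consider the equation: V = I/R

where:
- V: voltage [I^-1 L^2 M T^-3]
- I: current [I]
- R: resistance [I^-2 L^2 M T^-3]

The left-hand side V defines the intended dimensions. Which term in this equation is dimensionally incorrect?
The right-hand side term I/R

V has dimensions [I^-1 L^2 M T^-3], but I/R has dimensions [I^3 L^-2 M^-1 T^3], so the term I/R is dimensionally wrong for V.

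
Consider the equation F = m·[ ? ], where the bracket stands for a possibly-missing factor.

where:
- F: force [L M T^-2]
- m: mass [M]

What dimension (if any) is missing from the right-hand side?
[L T^-2] — acceleration (e.g. a)

F has dimensions [L M T^-2]; m has dimensions [M].
The bracketed factor must supply [L M T^-2] / [M] = [L T^-2].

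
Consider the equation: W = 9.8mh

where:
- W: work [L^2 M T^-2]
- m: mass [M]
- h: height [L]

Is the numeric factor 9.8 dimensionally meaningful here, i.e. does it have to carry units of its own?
Yes

W has dimensions [L^2 M T^-2], while mh alone has dimensions [L M]. For the equation to balance, the factor 9.8 must carry dimensions [L T^-2] — it is a dimensional constant (a numerical value of a physical quantity with its units suppressed), not a pure number.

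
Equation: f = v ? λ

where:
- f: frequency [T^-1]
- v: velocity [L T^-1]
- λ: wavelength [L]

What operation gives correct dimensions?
division (÷): f = v ÷ λ

f [T^-1]; v [L T^-1]; λ [L].
v × λ → [L^2 T^-1] ✗
v ÷ λ → [T^-1] ✓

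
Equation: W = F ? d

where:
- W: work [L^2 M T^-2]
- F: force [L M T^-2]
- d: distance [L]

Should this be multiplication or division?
multiplication (×): W = F × d

W [L^2 M T^-2]; F [L M T^-2]; d [L].
F × d → [L^2 M T^-2] ✓
F ÷ d → [M T^-2] ✗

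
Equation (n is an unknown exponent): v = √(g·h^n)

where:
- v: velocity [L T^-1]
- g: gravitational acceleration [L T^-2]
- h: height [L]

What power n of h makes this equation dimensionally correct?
n = 1

v has dimensions [L T^-1]; h has dimensions [L].
With n = 1: √(g·h^1) has dimensions [L T^-1], matching the LHS ✓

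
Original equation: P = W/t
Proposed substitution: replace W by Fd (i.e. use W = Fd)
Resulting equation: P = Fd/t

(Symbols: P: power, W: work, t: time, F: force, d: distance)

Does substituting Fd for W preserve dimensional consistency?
Yes

[W] = [L^2 M T^-2] and [Fd] = [L^2 M T^-2]. These match, so the substitution replaces a quantity by one of the same dimensions and the result P = Fd/t has LHS [L^2 M T^-3] vs RHS [L^2 M T^-3] — still consistent.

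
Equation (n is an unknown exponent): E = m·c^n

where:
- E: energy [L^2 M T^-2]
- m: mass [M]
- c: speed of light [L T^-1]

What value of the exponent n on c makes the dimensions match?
n = 2

E has dimensions [L^2 M T^-2]; c has dimensions [L T^-1].
The rest of the RHS has dimensions [M], so c^n must supply [L^2 T^-2].
With n = 2: m·c^2 has dimensions [L^2 M T^-2], matching the LHS ✓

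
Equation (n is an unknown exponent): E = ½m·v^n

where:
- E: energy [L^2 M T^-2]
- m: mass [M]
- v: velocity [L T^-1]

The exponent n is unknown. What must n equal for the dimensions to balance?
n = 2

E has dimensions [L^2 M T^-2]; v has dimensions [L T^-1].
The rest of the RHS has dimensions [M], so v^n must supply [L^2 T^-2].
With n = 2: ½m·v^2 has dimensions [L^2 M T^-2], matching the LHS ✓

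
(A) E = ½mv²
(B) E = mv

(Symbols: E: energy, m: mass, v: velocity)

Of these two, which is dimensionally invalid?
(B)

(A) E = ½mv²: LHS [L^2 M T^-2], RHS [L^2 M T^-2] ✓
(B) E = mv: LHS [L^2 M T^-2], RHS [L M T^-1] ✗

Expression (B) E = mv is dimensionally incorrect.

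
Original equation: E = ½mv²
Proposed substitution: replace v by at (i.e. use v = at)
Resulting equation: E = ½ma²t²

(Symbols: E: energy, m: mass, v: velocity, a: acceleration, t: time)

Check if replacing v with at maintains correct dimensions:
Yes

[v] = [L T^-1] and [at] = [L T^-1]. These match, so the substitution replaces a quantity by one of the same dimensions and the result E = ½ma²t² has LHS [L^2 M T^-2] vs RHS [L^2 M T^-2] — still consistent.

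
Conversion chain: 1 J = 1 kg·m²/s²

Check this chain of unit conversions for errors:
The chain is correct (no errors).

Correct: Joule is defined as kg·m²/s²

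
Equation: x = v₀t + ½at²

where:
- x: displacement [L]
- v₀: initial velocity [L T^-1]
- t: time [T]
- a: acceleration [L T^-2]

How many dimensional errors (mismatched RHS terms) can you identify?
0

LHS x: [L]
- v₀t: [L] ✓
- ½at²: [L] ✓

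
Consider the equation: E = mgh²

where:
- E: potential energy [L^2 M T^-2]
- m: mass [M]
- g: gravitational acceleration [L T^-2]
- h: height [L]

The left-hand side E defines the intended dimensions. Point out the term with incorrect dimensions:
The right-hand side term mgh²

E has dimensions [L^2 M T^-2], but mgh² has dimensions [L^3 M T^-2], so the term mgh² is dimensionally wrong for E.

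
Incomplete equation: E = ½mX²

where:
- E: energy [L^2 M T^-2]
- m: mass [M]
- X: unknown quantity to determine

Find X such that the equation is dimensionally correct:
X = v (velocity), dimensions [L T^-1]

E has dimensions [L^2 M T^-2]; the rest of the RHS (½m) has dimensions [M].
So X² must have dimensions [L^2 T^-2], i.e. X has dimensions [L T^-1] — X = v (velocity).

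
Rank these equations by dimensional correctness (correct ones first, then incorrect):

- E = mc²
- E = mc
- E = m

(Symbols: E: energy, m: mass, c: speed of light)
Dimensionally correct: E = mc²
Dimensionally incorrect: E = mc, E = m
Ordered (correct first, then incorrect): E = mc², E = mc, E = m

- E = mc²: LHS [L^2 M T^-2], RHS [L^2 M T^-2] → correct ✓
- E = mc: LHS [L^2 M T^-2], RHS [L M T^-1] → incorrect ✗
- E = m: LHS [L^2 M T^-2], RHS [M] → incorrect ✗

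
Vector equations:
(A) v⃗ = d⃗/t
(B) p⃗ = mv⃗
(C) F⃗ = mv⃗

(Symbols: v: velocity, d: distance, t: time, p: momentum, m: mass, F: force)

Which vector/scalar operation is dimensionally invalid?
(C) F⃗ = mv⃗

(A) v⃗ = d⃗/t: LHS [L T^-1], RHS [L T^-1] ✓ — displacement (vector) divided by time (scalar)
(B) p⃗ = mv⃗: LHS [L M T^-1], RHS [L M T^-1] ✓ — mass (scalar) times velocity (vector)
(C) F⃗ = mv⃗: LHS [L M T^-2], RHS [L M T^-1] ✗ — mass times velocity is momentum, not force; should be ma⃗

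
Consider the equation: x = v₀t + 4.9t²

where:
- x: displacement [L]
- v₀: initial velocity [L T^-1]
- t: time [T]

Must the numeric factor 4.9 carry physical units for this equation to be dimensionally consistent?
Yes

x has dimensions [L], while t² alone has dimensions [T^2]. For the equation to balance, the factor 4.9 must carry dimensions [L T^-2] — it is a dimensional constant (a numerical value of a physical quantity with its units suppressed), not a pure number.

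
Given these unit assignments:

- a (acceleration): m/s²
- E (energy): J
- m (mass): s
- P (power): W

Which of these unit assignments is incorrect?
m

The variable m (mass) should have units kg, not s.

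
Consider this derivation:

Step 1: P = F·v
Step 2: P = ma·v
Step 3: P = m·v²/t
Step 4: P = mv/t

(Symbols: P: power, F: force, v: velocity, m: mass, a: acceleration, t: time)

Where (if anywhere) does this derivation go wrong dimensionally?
Step 4

Step 1: P = F·v → LHS [L^2 M T^-3], RHS [L^2 M T^-3] ✓
Step 2: P = ma·v → LHS [L^2 M T^-3], RHS [L^2 M T^-3] ✓
Step 3: P = m·v²/t → LHS [L^2 M T^-3], RHS [L^2 M T^-3] ✓
Step 4: P = mv/t → LHS [L^2 M T^-3], RHS [L M T^-2] ✗

The first dimensional inconsistency appears in step 4: P = mv/t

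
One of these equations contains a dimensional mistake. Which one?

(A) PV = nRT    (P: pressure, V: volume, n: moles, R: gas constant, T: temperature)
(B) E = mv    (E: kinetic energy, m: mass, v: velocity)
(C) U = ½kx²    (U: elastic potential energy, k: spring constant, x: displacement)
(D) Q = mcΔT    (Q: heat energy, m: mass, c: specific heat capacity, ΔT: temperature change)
(B) E = mv

The equation (B) E = mv is dimensionally incorrect.

LHS (E): [L^2 M T^-2]
RHS (mv): [L M T^-1] ✗

The dimensions do not match. The other three equations balance.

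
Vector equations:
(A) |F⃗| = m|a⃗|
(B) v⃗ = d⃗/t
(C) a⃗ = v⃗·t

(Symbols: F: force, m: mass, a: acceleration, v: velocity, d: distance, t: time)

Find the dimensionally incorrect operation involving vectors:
(C) a⃗ = v⃗·t

(A) |F⃗| = m|a⃗|: LHS [L M T^-2], RHS [L M T^-2] ✓ — magnitudes of vectors are scalars
(B) v⃗ = d⃗/t: LHS [L T^-1], RHS [L T^-1] ✓ — displacement (vector) divided by time (scalar)
(C) a⃗ = v⃗·t: LHS [L T^-2], RHS [L] ✗ — acceleration is velocity per time; should be v⃗/t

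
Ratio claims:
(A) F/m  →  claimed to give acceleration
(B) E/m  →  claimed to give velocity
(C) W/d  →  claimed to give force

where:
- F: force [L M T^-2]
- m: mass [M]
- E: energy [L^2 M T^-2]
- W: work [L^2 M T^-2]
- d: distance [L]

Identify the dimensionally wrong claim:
(B) E/m does not give velocity

(A) F/m: [L T^-2] = acceleration [L T^-2] ✓
(B) E/m: [L^2 T^-2] ≠ velocity [L T^-1] ✗
(C) W/d: [L M T^-2] = force [L M T^-2] ✓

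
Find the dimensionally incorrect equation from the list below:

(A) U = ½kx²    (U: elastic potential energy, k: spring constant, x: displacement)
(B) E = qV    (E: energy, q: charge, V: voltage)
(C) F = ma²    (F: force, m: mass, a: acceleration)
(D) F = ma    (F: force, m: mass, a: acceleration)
(C) F = ma²

The equation (C) F = ma² is dimensionally incorrect.

LHS (F): [L M T^-2]
RHS (ma²): [L^2 M T^-4] ✗

The dimensions do not match. The other three equations balance.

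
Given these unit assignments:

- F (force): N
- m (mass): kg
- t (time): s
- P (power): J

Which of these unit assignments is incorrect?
P

The variable P (power) should have units W, not J.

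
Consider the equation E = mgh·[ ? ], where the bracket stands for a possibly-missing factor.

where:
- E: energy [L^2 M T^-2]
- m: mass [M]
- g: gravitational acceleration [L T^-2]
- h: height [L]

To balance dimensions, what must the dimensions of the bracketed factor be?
Nothing is missing — the bracketed factor must be dimensionless.

E has dimensions [L^2 M T^-2] and mgh already has dimensions [L^2 M T^-2], so E = mgh is dimensionally complete.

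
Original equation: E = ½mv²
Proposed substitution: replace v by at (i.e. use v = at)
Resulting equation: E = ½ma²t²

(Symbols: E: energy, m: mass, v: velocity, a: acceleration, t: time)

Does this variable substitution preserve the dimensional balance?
Yes

[v] = [L T^-1] and [at] = [L T^-1]. These match, so the substitution replaces a quantity by one of the same dimensions and the result E = ½ma²t² has LHS [L^2 M T^-2] vs RHS [L^2 M T^-2] — still consistent.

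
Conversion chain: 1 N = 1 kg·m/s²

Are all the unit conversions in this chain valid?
The chain is correct (no errors).

Correct: Newton is defined as kg·m/s²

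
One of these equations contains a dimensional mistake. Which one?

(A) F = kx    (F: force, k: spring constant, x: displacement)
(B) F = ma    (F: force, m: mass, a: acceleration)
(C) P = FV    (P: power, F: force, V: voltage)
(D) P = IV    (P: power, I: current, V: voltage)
(C) P = FV

The equation (C) P = FV is dimensionally incorrect.

LHS (P): [L^2 M T^-3]
RHS (FV): [I^-1 L^3 M^2 T^-5] ✗

The dimensions do not match. The other three equations balance.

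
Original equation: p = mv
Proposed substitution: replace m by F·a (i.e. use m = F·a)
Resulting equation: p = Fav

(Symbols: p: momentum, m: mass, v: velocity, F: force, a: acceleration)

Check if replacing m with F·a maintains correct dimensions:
No

[m] = [M] and [F·a] = [L^2 M T^-4]. These differ, so the substitution replaces a quantity by one of different dimensions and the result p = Fav has LHS [L M T^-1] vs RHS [L^3 M T^-5] — inconsistent.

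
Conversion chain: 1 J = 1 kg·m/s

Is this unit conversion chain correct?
The chain is incorrect (it contains an error).

Incorrect: Joule is kg·m²/s², not kg·m/s (that is momentum)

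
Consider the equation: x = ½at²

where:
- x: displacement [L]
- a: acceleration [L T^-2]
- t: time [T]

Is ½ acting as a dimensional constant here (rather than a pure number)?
No

x has dimensions [L] and at² already has dimensions [L], so the equation balances without ½ contributing any dimensions. ½ is a pure (dimensionless) number; changing or removing it would not affect dimensional consistency.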